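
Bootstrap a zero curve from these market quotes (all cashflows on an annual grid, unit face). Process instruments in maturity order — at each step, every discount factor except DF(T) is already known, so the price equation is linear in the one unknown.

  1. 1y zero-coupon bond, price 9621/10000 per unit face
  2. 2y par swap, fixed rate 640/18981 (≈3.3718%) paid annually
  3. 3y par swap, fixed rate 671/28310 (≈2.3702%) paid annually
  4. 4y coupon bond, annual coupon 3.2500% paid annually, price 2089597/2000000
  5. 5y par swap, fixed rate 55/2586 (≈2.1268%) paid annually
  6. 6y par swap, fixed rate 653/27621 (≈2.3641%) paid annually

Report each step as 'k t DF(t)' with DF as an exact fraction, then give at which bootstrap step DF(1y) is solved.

step 1 [1y] zero: DF = P = 9621/10000 ≈ 0.962100
step 2 [2y] swap r/1=640/18981: DF=(1 − 640/18981·(0.962100))/(1+640/18981) = 117/125 ≈ 0.936000
step 3 [3y] swap r/1=671/28310: DF=(1 − 671/28310·(0.962100+0.936000))/(1+671/28310) = 9329/10000 ≈ 0.932900
step 4 [4y] bond c/1=13/400: DF=(2089597/2000000 − 13/400·(0.962100+0.936000+0.932900))/(1+13/400) = 2307/2500 ≈ 0.922800
step 5 [5y] swap r/1=55/2586: DF=(1 − 55/2586·(0.962100+0.936000+0.932900+0.922800))/(1+55/2586) = 901/1000 ≈ 0.901000
step 6 [6y] swap r/1=653/27621: DF=(1 − 653/27621·(0.962100+0.936000+0.932900+0.922800+0.901000))/(1+653/27621) = 4347/5000 ≈ 0.869400

1 1 9621/10000
2 2 117/125
3 3 9329/10000
4 4 2307/2500
5 5 901/1000
6 6 4347/5000
DF(1y) is solved at step 1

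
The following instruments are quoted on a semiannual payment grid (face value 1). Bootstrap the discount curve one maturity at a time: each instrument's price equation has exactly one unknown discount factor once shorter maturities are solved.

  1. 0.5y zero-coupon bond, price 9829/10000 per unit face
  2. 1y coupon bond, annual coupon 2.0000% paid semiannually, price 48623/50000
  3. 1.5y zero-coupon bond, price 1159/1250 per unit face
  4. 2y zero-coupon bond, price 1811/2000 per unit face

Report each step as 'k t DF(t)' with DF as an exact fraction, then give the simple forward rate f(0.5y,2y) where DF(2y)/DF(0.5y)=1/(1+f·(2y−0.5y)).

1 1/2 9829/10000
2 1 9531/10000
3 3/2 1159/1250
4 2 1811/2000
f(0.5y,2y) = ((9829/10000)/(1811/2000) − 1)/(3/2) = 516/9055 ≈ 5.6985%

step 1 [0.5y] zero: DF = P = 9829/10000 ≈ 0.982900
step 2 [1y] bond c/2=1/100: DF=(48623/50000 − 1/100·(0.982900))/(1+1/100) = 9531/10000 ≈ 0.953100
step 3 [1.5y] zero: DF = P = 1159/1250 ≈ 0.927200
step 4 [2y] zero: DF = P = 1811/2000 ≈ 0.905500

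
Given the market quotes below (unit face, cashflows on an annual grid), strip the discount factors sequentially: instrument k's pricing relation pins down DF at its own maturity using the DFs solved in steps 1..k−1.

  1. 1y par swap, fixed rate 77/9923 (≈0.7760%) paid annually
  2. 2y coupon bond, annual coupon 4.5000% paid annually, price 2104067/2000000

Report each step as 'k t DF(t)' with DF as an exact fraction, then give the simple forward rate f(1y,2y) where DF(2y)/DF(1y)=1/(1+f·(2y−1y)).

1 1 9923/10000
2 2 241/250
f(1y,2y) = ((9923/10000)/(241/250) − 1)/(1) = 283/9640 ≈ 2.9357%

step 1 [1y] swap r/1=77/9923: DF=(1 − 77/9923·(0))/(1+77/9923) = 9923/10000 ≈ 0.992300
step 2 [2y] bond c/1=9/200: DF=(2104067/2000000 − 9/200·(0.992300))/(1+9/200) = 241/250 ≈ 0.964000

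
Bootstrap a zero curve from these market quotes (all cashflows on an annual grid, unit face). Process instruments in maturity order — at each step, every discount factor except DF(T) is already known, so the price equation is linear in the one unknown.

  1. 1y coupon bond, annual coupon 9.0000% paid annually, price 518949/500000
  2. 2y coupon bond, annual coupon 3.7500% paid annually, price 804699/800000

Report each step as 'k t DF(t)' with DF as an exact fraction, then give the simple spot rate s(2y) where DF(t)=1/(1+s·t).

1 1 4761/5000
2 2 9351/10000
s(2y) = (1/(9351/10000) − 1)/(2) = 649/18702 ≈ 3.4702%

step 1 [1y] bond c/1=9/100: DF=(518949/500000 − 9/100·(0))/(1+9/100) = 4761/5000 ≈ 0.952200
step 2 [2y] bond c/1=3/80: DF=(804699/800000 − 3/80·(0.952200))/(1+3/80) = 9351/10000 ≈ 0.935100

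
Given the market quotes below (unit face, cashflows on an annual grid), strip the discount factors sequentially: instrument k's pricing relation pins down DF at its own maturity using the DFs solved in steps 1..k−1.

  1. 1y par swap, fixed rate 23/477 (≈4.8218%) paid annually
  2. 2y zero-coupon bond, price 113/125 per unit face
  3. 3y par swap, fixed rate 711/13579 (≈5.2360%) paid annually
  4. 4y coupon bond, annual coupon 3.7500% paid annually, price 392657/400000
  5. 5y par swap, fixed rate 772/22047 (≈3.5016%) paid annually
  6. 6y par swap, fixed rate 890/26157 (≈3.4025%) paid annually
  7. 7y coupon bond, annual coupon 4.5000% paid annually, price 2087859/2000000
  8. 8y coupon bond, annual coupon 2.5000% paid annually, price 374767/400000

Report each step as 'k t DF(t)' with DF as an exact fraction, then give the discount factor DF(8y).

step 1 [1y] swap r/1=23/477: DF=(1 − 23/477·(0))/(1+23/477) = 477/500 ≈ 0.954000
step 2 [2y] zero: DF = P = 113/125 ≈ 0.904000
step 3 [3y] swap r/1=711/13579: DF=(1 − 711/13579·(0.954000+0.904000))/(1+711/13579) = 4289/5000 ≈ 0.857800
step 4 [4y] bond c/1=3/80: DF=(392657/400000 − 3/80·(0.954000+0.904000+0.857800))/(1+3/80) = 106/125 ≈ 0.848000
step 5 [5y] swap r/1=772/22047: DF=(1 − 772/22047·(0.954000+0.904000+0.857800+0.848000))/(1+772/22047) = 1057/1250 ≈ 0.845600
step 6 [6y] swap r/1=890/26157: DF=(1 − 890/26157·(0.954000+0.904000+0.857800+0.848000+0.845600))/(1+890/26157) = 411/500 ≈ 0.822000
step 7 [7y] bond c/1=9/200: DF=(2087859/2000000 − 9/200·(0.954000+0.904000+0.857800+0.848000+0.845600+0.822000))/(1+9/200) = 7737/10000 ≈ 0.773700
step 8 [8y] bond c/1=1/40: DF=(374767/400000 − 1/40·(0.954000+0.904000+0.857800+0.848000+0.845600+0.822000+0.773700))/(1+1/40) = 1919/2500 ≈ 0.767600

1 1 477/500
2 2 113/125
3 3 4289/5000
4 4 106/125
5 5 1057/1250
6 6 411/500
7 7 7737/10000
8 8 1919/2500
DF(8y) = 1919/2500 ≈ 0.767600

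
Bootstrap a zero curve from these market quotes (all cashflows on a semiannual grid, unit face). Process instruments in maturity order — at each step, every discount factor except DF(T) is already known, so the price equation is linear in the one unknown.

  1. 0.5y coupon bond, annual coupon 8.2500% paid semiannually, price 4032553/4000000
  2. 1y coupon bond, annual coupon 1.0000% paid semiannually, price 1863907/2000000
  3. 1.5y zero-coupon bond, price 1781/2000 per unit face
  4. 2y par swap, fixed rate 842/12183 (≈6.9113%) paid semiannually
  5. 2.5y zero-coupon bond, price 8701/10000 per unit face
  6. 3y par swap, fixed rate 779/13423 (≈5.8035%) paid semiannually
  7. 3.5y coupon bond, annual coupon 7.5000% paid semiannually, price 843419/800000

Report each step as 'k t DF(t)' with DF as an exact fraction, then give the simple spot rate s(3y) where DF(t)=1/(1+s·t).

step 1 [0.5y] bond c/2=33/800: DF=(4032553/4000000 − 33/800·(0))/(1+33/800) = 4841/5000 ≈ 0.968200
step 2 [1y] bond c/2=1/200: DF=(1863907/2000000 − 1/200·(0.968200))/(1+1/200) = 369/400 ≈ 0.922500
step 3 [1.5y] zero: DF = P = 1781/2000 ≈ 0.890500
step 4 [2y] swap r/2=421/12183: DF=(1 − 421/12183·(0.968200+0.922500+0.890500))/(1+421/12183) = 8737/10000 ≈ 0.873700
step 5 [2.5y] zero: DF = P = 8701/10000 ≈ 0.870100
step 6 [3y] swap r/2=779/26846: DF=(1 − 779/26846·(0.968200+0.922500+0.890500+0.873700+0.870100))/(1+779/26846) = 4221/5000 ≈ 0.844200
step 7 [3.5y] bond c/2=3/80: DF=(843419/800000 − 3/80·(0.968200+0.922500+0.890500+0.873700+0.870100+0.844200))/(1+3/80) = 8221/10000 ≈ 0.822100

1 1/2 4841/5000
2 1 369/400
3 3/2 1781/2000
4 2 8737/10000
5 5/2 8701/10000
6 3 4221/5000
7 7/2 8221/10000
s(3y) = (1/(4221/5000) − 1)/(3) = 779/12663 ≈ 6.1518%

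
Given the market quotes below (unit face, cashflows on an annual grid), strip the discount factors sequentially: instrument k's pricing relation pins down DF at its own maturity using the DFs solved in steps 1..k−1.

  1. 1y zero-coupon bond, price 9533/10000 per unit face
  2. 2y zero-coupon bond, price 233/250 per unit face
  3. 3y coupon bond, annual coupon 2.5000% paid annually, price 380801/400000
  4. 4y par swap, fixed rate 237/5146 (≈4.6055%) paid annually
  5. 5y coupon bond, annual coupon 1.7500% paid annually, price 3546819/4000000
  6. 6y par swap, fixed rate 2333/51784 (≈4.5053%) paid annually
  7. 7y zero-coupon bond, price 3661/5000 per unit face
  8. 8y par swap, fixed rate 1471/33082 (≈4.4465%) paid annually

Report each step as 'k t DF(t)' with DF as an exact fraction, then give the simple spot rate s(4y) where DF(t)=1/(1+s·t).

1 1 9533/10000
2 2 233/250
3 3 2207/2500
4 4 8341/10000
5 5 1619/2000
6 6 7667/10000
7 7 3661/5000
8 8 3529/5000
s(4y) = (1/(8341/10000) − 1)/(4) = 1659/33364 ≈ 4.9724%

step 1 [1y] zero: DF = P = 9533/10000 ≈ 0.953300
step 2 [2y] zero: DF = P = 233/250 ≈ 0.932000
step 3 [3y] bond c/1=1/40: DF=(380801/400000 − 1/40·(0.953300+0.932000))/(1+1/40) = 2207/2500 ≈ 0.882800
step 4 [4y] swap r/1=237/5146: DF=(1 − 237/5146·(0.953300+0.932000+0.882800))/(1+237/5146) = 8341/10000 ≈ 0.834100
step 5 [5y] bond c/1=7/400: DF=(3546819/4000000 − 7/400·(0.953300+0.932000+0.882800+0.834100))/(1+7/400) = 1619/2000 ≈ 0.809500
step 6 [6y] swap r/1=2333/51784: DF=(1 − 2333/51784·(0.953300+0.932000+0.882800+0.834100+0.809500))/(1+2333/51784) = 7667/10000 ≈ 0.766700
step 7 [7y] zero: DF = P = 3661/5000 ≈ 0.732200
step 8 [8y] swap r/1=1471/33082: DF=(1 − 1471/33082·(0.953300+0.932000+0.882800+0.834100+0.809500+0.766700+0.732200))/(1+1471/33082) = 3529/5000 ≈ 0.705800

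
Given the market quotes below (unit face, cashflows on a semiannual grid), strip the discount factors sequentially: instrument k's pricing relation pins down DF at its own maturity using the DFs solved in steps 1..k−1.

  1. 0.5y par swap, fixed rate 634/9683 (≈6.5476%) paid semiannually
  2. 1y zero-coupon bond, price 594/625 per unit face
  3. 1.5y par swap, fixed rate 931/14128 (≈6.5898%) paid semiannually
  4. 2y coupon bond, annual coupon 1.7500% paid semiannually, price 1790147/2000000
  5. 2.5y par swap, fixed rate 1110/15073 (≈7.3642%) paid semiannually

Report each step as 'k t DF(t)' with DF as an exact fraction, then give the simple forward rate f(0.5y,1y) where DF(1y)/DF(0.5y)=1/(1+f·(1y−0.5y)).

step 1 [0.5y] swap r/2=317/9683: DF=(1 − 317/9683·(0))/(1+317/9683) = 9683/10000 ≈ 0.968300
step 2 [1y] zero: DF = P = 594/625 ≈ 0.950400
step 3 [1.5y] swap r/2=931/28256: DF=(1 − 931/28256·(0.968300+0.950400))/(1+931/28256) = 9069/10000 ≈ 0.906900
step 4 [2y] bond c/2=7/800: DF=(1790147/2000000 − 7/800·(0.968300+0.950400+0.906900))/(1+7/800) = 2157/2500 ≈ 0.862800
step 5 [2.5y] swap r/2=555/15073: DF=(1 − 555/15073·(0.968300+0.950400+0.906900+0.862800))/(1+555/15073) = 1667/2000 ≈ 0.833500

1 1/2 9683/10000
2 1 594/625
3 3/2 9069/10000
4 2 2157/2500
5 5/2 1667/2000
f(0.5y,1y) = ((9683/10000)/(594/625) − 1)/(1/2) = 179/4752 ≈ 3.7668%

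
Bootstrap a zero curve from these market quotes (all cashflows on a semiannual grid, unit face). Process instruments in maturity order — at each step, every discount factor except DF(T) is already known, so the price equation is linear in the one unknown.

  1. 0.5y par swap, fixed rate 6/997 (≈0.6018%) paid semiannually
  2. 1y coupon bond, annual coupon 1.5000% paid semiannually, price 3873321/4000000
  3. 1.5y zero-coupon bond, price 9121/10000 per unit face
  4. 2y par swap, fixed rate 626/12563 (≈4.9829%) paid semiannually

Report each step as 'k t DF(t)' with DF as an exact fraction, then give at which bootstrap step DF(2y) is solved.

step 1 [0.5y] swap r/2=3/997: DF=(1 − 3/997·(0))/(1+3/997) = 997/1000 ≈ 0.997000
step 2 [1y] bond c/2=3/400: DF=(3873321/4000000 − 3/400·(0.997000))/(1+3/400) = 9537/10000 ≈ 0.953700
step 3 [1.5y] zero: DF = P = 9121/10000 ≈ 0.912100
step 4 [2y] swap r/2=313/12563: DF=(1 − 313/12563·(0.997000+0.953700+0.912100))/(1+313/12563) = 9061/10000 ≈ 0.906100

1 1/2 997/1000
2 1 9537/10000
3 3/2 9121/10000
4 2 9061/10000
DF(2y) is solved at step 4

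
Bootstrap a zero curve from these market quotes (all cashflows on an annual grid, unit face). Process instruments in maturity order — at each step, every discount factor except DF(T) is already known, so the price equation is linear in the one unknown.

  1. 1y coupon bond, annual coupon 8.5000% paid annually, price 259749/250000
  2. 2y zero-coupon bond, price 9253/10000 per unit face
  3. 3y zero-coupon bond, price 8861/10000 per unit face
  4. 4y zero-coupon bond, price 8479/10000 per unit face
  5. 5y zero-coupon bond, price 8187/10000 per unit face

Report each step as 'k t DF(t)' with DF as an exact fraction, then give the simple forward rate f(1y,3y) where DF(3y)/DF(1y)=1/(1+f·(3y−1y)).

1 1 1197/1250
2 2 9253/10000
3 3 8861/10000
4 4 8479/10000
5 5 8187/10000
f(1y,3y) = ((1197/1250)/(8861/10000) − 1)/(2) = 715/17722 ≈ 4.0345%

step 1 [1y] bond c/1=17/200: DF=(259749/250000 − 17/200·(0))/(1+17/200) = 1197/1250 ≈ 0.957600
step 2 [2y] zero: DF = P = 9253/10000 ≈ 0.925300
step 3 [3y] zero: DF = P = 8861/10000 ≈ 0.886100
step 4 [4y] zero: DF = P = 8479/10000 ≈ 0.847900
step 5 [5y] zero: DF = P = 8187/10000 ≈ 0.818700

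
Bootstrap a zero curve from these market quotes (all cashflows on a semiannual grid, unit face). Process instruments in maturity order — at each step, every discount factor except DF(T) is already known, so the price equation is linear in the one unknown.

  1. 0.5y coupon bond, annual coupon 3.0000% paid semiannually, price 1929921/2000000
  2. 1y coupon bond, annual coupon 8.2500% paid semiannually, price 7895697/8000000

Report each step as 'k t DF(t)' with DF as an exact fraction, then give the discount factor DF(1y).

step 1 [0.5y] bond c/2=3/200: DF=(1929921/2000000 − 3/200·(0))/(1+3/200) = 9507/10000 ≈ 0.950700
step 2 [1y] bond c/2=33/800: DF=(7895697/8000000 − 33/800·(0.950700))/(1+33/800) = 4551/5000 ≈ 0.910200

1 1/2 9507/10000
2 1 4551/5000
DF(1y) = 4551/5000 ≈ 0.910200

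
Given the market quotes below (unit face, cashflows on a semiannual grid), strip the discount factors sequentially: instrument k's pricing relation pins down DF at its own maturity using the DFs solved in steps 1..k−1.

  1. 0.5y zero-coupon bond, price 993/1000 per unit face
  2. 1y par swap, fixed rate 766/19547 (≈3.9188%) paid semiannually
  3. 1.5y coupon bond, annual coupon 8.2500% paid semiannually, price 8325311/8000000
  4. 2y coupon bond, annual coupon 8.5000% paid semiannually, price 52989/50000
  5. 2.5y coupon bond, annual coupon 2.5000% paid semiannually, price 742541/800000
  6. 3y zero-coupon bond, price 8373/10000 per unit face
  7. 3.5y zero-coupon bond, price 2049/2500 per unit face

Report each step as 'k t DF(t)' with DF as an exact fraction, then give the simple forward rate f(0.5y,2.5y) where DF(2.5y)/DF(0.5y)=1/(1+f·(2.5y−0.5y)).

1 1/2 993/1000
2 1 9617/10000
3 3/2 461/500
4 2 8993/10000
5 5/2 8701/10000
6 3 8373/10000
7 7/2 2049/2500
f(0.5y,2.5y) = ((993/1000)/(8701/10000) − 1)/(2) = 1229/17402 ≈ 7.0624%

step 1 [0.5y] zero: DF = P = 993/1000 ≈ 0.993000
step 2 [1y] swap r/2=383/19547: DF=(1 − 383/19547·(0.993000))/(1+383/19547) = 9617/10000 ≈ 0.961700
step 3 [1.5y] bond c/2=33/800: DF=(8325311/8000000 − 33/800·(0.993000+0.961700))/(1+33/800) = 461/500 ≈ 0.922000
step 4 [2y] bond c/2=17/400: DF=(52989/50000 − 17/400·(0.993000+0.961700+0.922000))/(1+17/400) = 8993/10000 ≈ 0.899300
step 5 [2.5y] bond c/2=1/80: DF=(742541/800000 − 1/80·(0.993000+0.961700+0.922000+0.899300))/(1+1/80) = 8701/10000 ≈ 0.870100
step 6 [3y] zero: DF = P = 8373/10000 ≈ 0.837300
step 7 [3.5y] zero: DF = P = 2049/2500 ≈ 0.819600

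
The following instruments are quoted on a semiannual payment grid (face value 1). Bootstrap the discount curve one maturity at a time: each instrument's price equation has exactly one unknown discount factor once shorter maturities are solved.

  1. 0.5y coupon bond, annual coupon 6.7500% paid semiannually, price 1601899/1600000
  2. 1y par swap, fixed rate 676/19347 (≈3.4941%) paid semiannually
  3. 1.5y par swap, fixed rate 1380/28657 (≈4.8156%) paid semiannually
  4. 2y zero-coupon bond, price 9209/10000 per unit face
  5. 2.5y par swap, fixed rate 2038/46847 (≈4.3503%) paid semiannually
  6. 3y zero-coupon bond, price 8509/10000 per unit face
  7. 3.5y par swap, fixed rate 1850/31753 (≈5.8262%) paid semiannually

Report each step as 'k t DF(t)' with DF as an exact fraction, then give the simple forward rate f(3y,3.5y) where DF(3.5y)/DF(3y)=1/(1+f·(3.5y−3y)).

step 1 [0.5y] bond c/2=27/800: DF=(1601899/1600000 − 27/800·(0))/(1+27/800) = 1937/2000 ≈ 0.968500
step 2 [1y] swap r/2=338/19347: DF=(1 − 338/19347·(0.968500))/(1+338/19347) = 4831/5000 ≈ 0.966200
step 3 [1.5y] swap r/2=690/28657: DF=(1 − 690/28657·(0.968500+0.966200))/(1+690/28657) = 931/1000 ≈ 0.931000
step 4 [2y] zero: DF = P = 9209/10000 ≈ 0.920900
step 5 [2.5y] swap r/2=1019/46847: DF=(1 − 1019/46847·(0.968500+0.966200+0.931000+0.920900))/(1+1019/46847) = 8981/10000 ≈ 0.898100
step 6 [3y] zero: DF = P = 8509/10000 ≈ 0.850900
step 7 [3.5y] swap r/2=925/31753: DF=(1 − 925/31753·(0.968500+0.966200+0.931000+0.920900+0.898100+0.850900))/(1+925/31753) = 163/200 ≈ 0.815000

1 1/2 1937/2000
2 1 4831/5000
3 3/2 931/1000
4 2 9209/10000
5 5/2 8981/10000
6 3 8509/10000
7 7/2 163/200
f(3y,3.5y) = ((8509/10000)/(163/200) − 1)/(1/2) = 359/4075 ≈ 8.8098%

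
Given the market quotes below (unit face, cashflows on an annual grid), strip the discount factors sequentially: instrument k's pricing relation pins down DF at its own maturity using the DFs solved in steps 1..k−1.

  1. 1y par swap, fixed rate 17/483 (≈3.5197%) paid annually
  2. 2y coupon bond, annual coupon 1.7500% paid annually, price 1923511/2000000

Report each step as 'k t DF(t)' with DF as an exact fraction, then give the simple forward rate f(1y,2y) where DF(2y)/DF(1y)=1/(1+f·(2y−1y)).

step 1 [1y] swap r/1=17/483: DF=(1 − 17/483·(0))/(1+17/483) = 483/500 ≈ 0.966000
step 2 [2y] bond c/1=7/400: DF=(1923511/2000000 − 7/400·(0.966000))/(1+7/400) = 4643/5000 ≈ 0.928600

1 1 483/500
2 2 4643/5000
f(1y,2y) = ((483/500)/(4643/5000) − 1)/(1) = 187/4643 ≈ 4.0276%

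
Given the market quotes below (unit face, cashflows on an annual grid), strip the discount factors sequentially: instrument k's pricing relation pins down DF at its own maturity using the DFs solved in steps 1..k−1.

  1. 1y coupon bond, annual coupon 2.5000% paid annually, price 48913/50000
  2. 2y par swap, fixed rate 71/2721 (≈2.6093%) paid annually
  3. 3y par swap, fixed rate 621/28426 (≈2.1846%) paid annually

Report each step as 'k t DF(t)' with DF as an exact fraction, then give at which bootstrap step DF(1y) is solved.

1 1 1193/1250
2 2 9503/10000
3 3 9379/10000
DF(1y) is solved at step 1

step 1 [1y] bond c/1=1/40: DF=(48913/50000 − 1/40·(0))/(1+1/40) = 1193/1250 ≈ 0.954400
step 2 [2y] swap r/1=71/2721: DF=(1 − 71/2721·(0.954400))/(1+71/2721) = 9503/10000 ≈ 0.950300
step 3 [3y] swap r/1=621/28426: DF=(1 − 621/28426·(0.954400+0.950300))/(1+621/28426) = 9379/10000 ≈ 0.937900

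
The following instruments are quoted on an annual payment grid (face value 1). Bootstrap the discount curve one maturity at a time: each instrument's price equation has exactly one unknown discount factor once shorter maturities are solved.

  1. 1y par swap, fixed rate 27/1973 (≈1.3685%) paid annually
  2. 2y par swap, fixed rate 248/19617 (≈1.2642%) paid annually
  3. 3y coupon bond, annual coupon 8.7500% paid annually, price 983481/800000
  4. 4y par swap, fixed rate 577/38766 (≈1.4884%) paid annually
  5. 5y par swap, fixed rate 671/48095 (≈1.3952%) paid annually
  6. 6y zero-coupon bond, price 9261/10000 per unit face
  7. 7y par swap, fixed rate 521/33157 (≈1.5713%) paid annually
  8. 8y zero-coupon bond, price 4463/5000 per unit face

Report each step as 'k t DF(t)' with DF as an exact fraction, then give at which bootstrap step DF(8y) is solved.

1 1 1973/2000
2 2 1219/1250
3 3 4863/5000
4 4 9423/10000
5 5 9329/10000
6 6 9261/10000
7 7 4479/5000
8 8 4463/5000
DF(8y) is solved at step 8

step 1 [1y] swap r/1=27/1973: DF=(1 − 27/1973·(0))/(1+27/1973) = 1973/2000 ≈ 0.986500
step 2 [2y] swap r/1=248/19617: DF=(1 − 248/19617·(0.986500))/(1+248/19617) = 1219/1250 ≈ 0.975200
step 3 [3y] bond c/1=7/80: DF=(983481/800000 − 7/80·(0.986500+0.975200))/(1+7/80) = 4863/5000 ≈ 0.972600
step 4 [4y] swap r/1=577/38766: DF=(1 − 577/38766·(0.986500+0.975200+0.972600))/(1+577/38766) = 9423/10000 ≈ 0.942300
step 5 [5y] swap r/1=671/48095: DF=(1 − 671/48095·(0.986500+0.975200+0.972600+0.942300))/(1+671/48095) = 9329/10000 ≈ 0.932900
step 6 [6y] zero: DF = P = 9261/10000 ≈ 0.926100
step 7 [7y] swap r/1=521/33157: DF=(1 − 521/33157·(0.986500+0.975200+0.972600+0.942300+0.932900+0.926100))/(1+521/33157) = 4479/5000 ≈ 0.895800
step 8 [8y] zero: DF = P = 4463/5000 ≈ 0.892600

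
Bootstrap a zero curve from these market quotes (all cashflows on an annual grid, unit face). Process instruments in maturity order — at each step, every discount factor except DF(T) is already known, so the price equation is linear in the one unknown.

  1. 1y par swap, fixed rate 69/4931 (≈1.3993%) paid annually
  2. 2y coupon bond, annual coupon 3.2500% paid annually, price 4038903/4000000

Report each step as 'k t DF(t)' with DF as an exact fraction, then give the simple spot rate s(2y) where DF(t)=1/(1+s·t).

step 1 [1y] swap r/1=69/4931: DF=(1 − 69/4931·(0))/(1+69/4931) = 4931/5000 ≈ 0.986200
step 2 [2y] bond c/1=13/400: DF=(4038903/4000000 − 13/400·(0.986200))/(1+13/400) = 9469/10000 ≈ 0.946900

1 1 4931/5000
2 2 9469/10000
s(2y) = (1/(9469/10000) − 1)/(2) = 531/18938 ≈ 2.8039%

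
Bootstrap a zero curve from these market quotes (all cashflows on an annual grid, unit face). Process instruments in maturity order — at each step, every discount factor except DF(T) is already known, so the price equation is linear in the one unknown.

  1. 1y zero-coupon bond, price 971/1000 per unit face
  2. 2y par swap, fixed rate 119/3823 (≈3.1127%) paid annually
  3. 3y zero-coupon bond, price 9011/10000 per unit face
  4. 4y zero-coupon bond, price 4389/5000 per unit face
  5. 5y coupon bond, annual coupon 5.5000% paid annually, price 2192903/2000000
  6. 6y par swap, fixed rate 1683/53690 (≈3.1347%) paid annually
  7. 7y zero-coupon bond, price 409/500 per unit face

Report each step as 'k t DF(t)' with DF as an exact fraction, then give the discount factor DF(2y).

1 1 971/1000
2 2 1881/2000
3 3 9011/10000
4 4 4389/5000
5 5 8469/10000
6 6 8317/10000
7 7 409/500
DF(2y) = 1881/2000 ≈ 0.940500

step 1 [1y] zero: DF = P = 971/1000 ≈ 0.971000
step 2 [2y] swap r/1=119/3823: DF=(1 − 119/3823·(0.971000))/(1+119/3823) = 1881/2000 ≈ 0.940500
step 3 [3y] zero: DF = P = 9011/10000 ≈ 0.901100
step 4 [4y] zero: DF = P = 4389/5000 ≈ 0.877800
step 5 [5y] bond c/1=11/200: DF=(2192903/2000000 − 11/200·(0.971000+0.940500+0.901100+0.877800))/(1+11/200) = 8469/10000 ≈ 0.846900
step 6 [6y] swap r/1=1683/53690: DF=(1 − 1683/53690·(0.971000+0.940500+0.901100+0.877800+0.846900))/(1+1683/53690) = 8317/10000 ≈ 0.831700
step 7 [7y] zero: DF = P = 409/500 ≈ 0.818000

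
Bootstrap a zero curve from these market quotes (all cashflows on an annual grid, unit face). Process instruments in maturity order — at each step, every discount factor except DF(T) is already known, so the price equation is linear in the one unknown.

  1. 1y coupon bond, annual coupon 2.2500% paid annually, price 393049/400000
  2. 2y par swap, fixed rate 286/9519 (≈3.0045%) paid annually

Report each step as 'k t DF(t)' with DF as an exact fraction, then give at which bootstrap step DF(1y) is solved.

1 1 961/1000
2 2 2357/2500
DF(1y) is solved at step 1

step 1 [1y] bond c/1=9/400: DF=(393049/400000 − 9/400·(0))/(1+9/400) = 961/1000 ≈ 0.961000
step 2 [2y] swap r/1=286/9519: DF=(1 − 286/9519·(0.961000))/(1+286/9519) = 2357/2500 ≈ 0.942800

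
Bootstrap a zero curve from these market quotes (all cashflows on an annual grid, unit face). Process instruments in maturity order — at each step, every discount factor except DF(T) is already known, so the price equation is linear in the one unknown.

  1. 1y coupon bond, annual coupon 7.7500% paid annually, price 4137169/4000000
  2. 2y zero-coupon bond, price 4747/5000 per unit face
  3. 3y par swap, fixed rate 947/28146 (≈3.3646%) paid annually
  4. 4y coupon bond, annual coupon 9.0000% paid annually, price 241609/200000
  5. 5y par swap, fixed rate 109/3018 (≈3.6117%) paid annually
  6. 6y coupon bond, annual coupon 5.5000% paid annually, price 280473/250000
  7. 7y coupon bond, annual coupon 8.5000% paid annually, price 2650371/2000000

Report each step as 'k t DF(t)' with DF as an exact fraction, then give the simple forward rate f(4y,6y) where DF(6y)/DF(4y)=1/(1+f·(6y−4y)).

1 1 9599/10000
2 2 4747/5000
3 3 9053/10000
4 4 8759/10000
5 5 1673/2000
6 6 4137/5000
7 7 8019/10000
f(4y,6y) = ((8759/10000)/(4137/5000) − 1)/(2) = 485/16548 ≈ 2.9309%

step 1 [1y] bond c/1=31/400: DF=(4137169/4000000 − 31/400·(0))/(1+31/400) = 9599/10000 ≈ 0.959900
step 2 [2y] zero: DF = P = 4747/5000 ≈ 0.949400
step 3 [3y] swap r/1=947/28146: DF=(1 − 947/28146·(0.959900+0.949400))/(1+947/28146) = 9053/10000 ≈ 0.905300
step 4 [4y] bond c/1=9/100: DF=(241609/200000 − 9/100·(0.959900+0.949400+0.905300))/(1+9/100) = 8759/10000 ≈ 0.875900
step 5 [5y] swap r/1=109/3018: DF=(1 − 109/3018·(0.959900+0.949400+0.905300+0.875900))/(1+109/3018) = 1673/2000 ≈ 0.836500
step 6 [6y] bond c/1=11/200: DF=(280473/250000 − 11/200·(0.959900+0.949400+0.905300+0.875900+0.836500))/(1+11/200) = 4137/5000 ≈ 0.827400
step 7 [7y] bond c/1=17/200: DF=(2650371/2000000 − 17/200·(0.959900+0.949400+0.905300+0.875900+0.836500+0.827400))/(1+17/200) = 8019/10000 ≈ 0.801900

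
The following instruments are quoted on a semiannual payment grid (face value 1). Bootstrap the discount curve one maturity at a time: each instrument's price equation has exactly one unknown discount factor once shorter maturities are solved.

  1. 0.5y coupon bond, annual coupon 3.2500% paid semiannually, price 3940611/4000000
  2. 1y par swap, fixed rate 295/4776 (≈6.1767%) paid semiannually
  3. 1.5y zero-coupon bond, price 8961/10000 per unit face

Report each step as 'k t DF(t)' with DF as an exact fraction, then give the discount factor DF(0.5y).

1 1/2 4847/5000
2 1 941/1000
3 3/2 8961/10000
DF(0.5y) = 4847/5000 ≈ 0.969400

step 1 [0.5y] bond c/2=13/800: DF=(3940611/4000000 − 13/800·(0))/(1+13/800) = 4847/5000 ≈ 0.969400
step 2 [1y] swap r/2=295/9552: DF=(1 − 295/9552·(0.969400))/(1+295/9552) = 941/1000 ≈ 0.941000
step 3 [1.5y] zero: DF = P = 8961/10000 ≈ 0.896100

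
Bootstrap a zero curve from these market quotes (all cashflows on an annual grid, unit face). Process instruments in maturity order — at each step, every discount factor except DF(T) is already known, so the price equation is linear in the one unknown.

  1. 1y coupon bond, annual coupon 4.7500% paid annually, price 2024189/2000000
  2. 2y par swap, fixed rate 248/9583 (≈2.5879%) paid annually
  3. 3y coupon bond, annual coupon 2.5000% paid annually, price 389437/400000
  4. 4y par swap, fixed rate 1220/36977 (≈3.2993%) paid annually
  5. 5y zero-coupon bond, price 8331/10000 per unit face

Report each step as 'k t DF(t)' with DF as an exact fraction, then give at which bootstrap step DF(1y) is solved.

1 1 4831/5000
2 2 594/625
3 3 9031/10000
4 4 439/500
5 5 8331/10000
DF(1y) is solved at step 1

step 1 [1y] bond c/1=19/400: DF=(2024189/2000000 − 19/400·(0))/(1+19/400) = 4831/5000 ≈ 0.966200
step 2 [2y] swap r/1=248/9583: DF=(1 − 248/9583·(0.966200))/(1+248/9583) = 594/625 ≈ 0.950400
step 3 [3y] bond c/1=1/40: DF=(389437/400000 − 1/40·(0.966200+0.950400))/(1+1/40) = 9031/10000 ≈ 0.903100
step 4 [4y] swap r/1=1220/36977: DF=(1 − 1220/36977·(0.966200+0.950400+0.903100))/(1+1220/36977) = 439/500 ≈ 0.878000
step 5 [5y] zero: DF = P = 8331/10000 ≈ 0.833100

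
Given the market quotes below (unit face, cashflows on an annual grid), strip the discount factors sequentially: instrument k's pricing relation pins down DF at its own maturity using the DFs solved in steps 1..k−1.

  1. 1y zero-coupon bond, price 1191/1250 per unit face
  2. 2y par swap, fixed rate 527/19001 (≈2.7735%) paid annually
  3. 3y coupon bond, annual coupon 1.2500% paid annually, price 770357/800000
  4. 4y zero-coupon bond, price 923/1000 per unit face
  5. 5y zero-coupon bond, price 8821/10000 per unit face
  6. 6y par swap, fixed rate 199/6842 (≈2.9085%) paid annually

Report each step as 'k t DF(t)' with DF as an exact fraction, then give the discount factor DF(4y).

step 1 [1y] zero: DF = P = 1191/1250 ≈ 0.952800
step 2 [2y] swap r/1=527/19001: DF=(1 − 527/19001·(0.952800))/(1+527/19001) = 9473/10000 ≈ 0.947300
step 3 [3y] bond c/1=1/80: DF=(770357/800000 − 1/80·(0.952800+0.947300))/(1+1/80) = 2319/2500 ≈ 0.927600
step 4 [4y] zero: DF = P = 923/1000 ≈ 0.923000
step 5 [5y] zero: DF = P = 8821/10000 ≈ 0.882100
step 6 [6y] swap r/1=199/6842: DF=(1 − 199/6842·(0.952800+0.947300+0.927600+0.923000+0.882100))/(1+199/6842) = 1051/1250 ≈ 0.840800

1 1 1191/1250
2 2 9473/10000
3 3 2319/2500
4 4 923/1000
5 5 8821/10000
6 6 1051/1250
DF(4y) = 923/1000 ≈ 0.923000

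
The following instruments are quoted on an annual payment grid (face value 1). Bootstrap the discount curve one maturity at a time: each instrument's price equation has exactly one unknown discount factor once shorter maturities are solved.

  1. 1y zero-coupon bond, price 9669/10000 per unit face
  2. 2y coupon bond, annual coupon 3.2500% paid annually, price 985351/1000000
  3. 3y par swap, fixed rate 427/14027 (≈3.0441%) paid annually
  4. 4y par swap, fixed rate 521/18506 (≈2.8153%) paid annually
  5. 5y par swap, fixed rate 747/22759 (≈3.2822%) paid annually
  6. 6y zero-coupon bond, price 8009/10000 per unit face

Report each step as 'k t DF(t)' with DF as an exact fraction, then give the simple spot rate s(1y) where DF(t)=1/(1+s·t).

step 1 [1y] zero: DF = P = 9669/10000 ≈ 0.966900
step 2 [2y] bond c/1=13/400: DF=(985351/1000000 − 13/400·(0.966900))/(1+13/400) = 9239/10000 ≈ 0.923900
step 3 [3y] swap r/1=427/14027: DF=(1 − 427/14027·(0.966900+0.923900))/(1+427/14027) = 4573/5000 ≈ 0.914600
step 4 [4y] swap r/1=521/18506: DF=(1 − 521/18506·(0.966900+0.923900+0.914600))/(1+521/18506) = 4479/5000 ≈ 0.895800
step 5 [5y] swap r/1=747/22759: DF=(1 − 747/22759·(0.966900+0.923900+0.914600+0.895800))/(1+747/22759) = 4253/5000 ≈ 0.850600
step 6 [6y] zero: DF = P = 8009/10000 ≈ 0.800900

1 1 9669/10000
2 2 9239/10000
3 3 4573/5000
4 4 4479/5000
5 5 4253/5000
6 6 8009/10000
s(1y) = (1/(9669/10000) − 1)/(1) = 331/9669 ≈ 3.4233%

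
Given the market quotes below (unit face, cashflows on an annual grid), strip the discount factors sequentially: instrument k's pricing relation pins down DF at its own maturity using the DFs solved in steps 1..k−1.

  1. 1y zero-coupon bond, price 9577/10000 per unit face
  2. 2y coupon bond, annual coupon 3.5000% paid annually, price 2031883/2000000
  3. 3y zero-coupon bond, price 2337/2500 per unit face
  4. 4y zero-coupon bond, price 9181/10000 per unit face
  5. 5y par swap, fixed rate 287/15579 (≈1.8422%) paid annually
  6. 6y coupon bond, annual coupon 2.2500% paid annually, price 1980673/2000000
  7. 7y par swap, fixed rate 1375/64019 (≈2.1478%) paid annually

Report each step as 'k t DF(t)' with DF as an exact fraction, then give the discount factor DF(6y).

1 1 9577/10000
2 2 2373/2500
3 3 2337/2500
4 4 9181/10000
5 5 9139/10000
6 6 8657/10000
7 7 69/80
DF(6y) = 8657/10000 ≈ 0.865700

step 1 [1y] zero: DF = P = 9577/10000 ≈ 0.957700
step 2 [2y] bond c/1=7/200: DF=(2031883/2000000 − 7/200·(0.957700))/(1+7/200) = 2373/2500 ≈ 0.949200
step 3 [3y] zero: DF = P = 2337/2500 ≈ 0.934800
step 4 [4y] zero: DF = P = 9181/10000 ≈ 0.918100
step 5 [5y] swap r/1=287/15579: DF=(1 − 287/15579·(0.957700+0.949200+0.934800+0.918100))/(1+287/15579) = 9139/10000 ≈ 0.913900
step 6 [6y] bond c/1=9/400: DF=(1980673/2000000 − 9/400·(0.957700+0.949200+0.934800+0.918100+0.913900))/(1+9/400) = 8657/10000 ≈ 0.865700
step 7 [7y] swap r/1=1375/64019: DF=(1 − 1375/64019·(0.957700+0.949200+0.934800+0.918100+0.913900+0.865700))/(1+1375/64019) = 69/80 ≈ 0.862500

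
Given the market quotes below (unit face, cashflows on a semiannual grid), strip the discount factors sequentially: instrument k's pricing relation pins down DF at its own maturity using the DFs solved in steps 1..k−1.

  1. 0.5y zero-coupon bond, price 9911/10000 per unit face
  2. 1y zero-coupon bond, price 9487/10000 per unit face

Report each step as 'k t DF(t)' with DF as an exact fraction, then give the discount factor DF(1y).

1 1/2 9911/10000
2 1 9487/10000
DF(1y) = 9487/10000 ≈ 0.948700

step 1 [0.5y] zero: DF = P = 9911/10000 ≈ 0.991100
step 2 [1y] zero: DF = P = 9487/10000 ≈ 0.948700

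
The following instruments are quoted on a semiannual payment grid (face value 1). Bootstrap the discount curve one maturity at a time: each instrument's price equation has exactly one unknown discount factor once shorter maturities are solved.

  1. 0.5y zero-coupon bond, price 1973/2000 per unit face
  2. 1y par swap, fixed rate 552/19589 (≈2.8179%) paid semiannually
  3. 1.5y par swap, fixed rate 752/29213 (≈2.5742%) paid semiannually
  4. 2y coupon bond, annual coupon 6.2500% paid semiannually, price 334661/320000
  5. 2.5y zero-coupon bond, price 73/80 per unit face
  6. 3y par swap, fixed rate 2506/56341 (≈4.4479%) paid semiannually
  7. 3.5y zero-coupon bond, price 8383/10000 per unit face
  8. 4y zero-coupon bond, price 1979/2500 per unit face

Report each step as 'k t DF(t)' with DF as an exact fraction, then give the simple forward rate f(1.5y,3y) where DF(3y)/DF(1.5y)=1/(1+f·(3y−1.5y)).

1 1/2 1973/2000
2 1 2431/2500
3 3/2 1203/1250
4 2 1157/1250
5 5/2 73/80
6 3 8747/10000
7 7/2 8383/10000
8 4 1979/2500
f(1.5y,3y) = ((1203/1250)/(8747/10000) − 1)/(3/2) = 1754/26241 ≈ 6.6842%

step 1 [0.5y] zero: DF = P = 1973/2000 ≈ 0.986500
step 2 [1y] swap r/2=276/19589: DF=(1 − 276/19589·(0.986500))/(1+276/19589) = 2431/2500 ≈ 0.972400
step 3 [1.5y] swap r/2=376/29213: DF=(1 − 376/29213·(0.986500+0.972400))/(1+376/29213) = 1203/1250 ≈ 0.962400
step 4 [2y] bond c/2=1/32: DF=(334661/320000 − 1/32·(0.986500+0.972400+0.962400))/(1+1/32) = 1157/1250 ≈ 0.925600
step 5 [2.5y] zero: DF = P = 73/80 ≈ 0.912500
step 6 [3y] swap r/2=1253/56341: DF=(1 − 1253/56341·(0.986500+0.972400+0.962400+0.925600+0.912500))/(1+1253/56341) = 8747/10000 ≈ 0.874700
step 7 [3.5y] zero: DF = P = 8383/10000 ≈ 0.838300
step 8 [4y] zero: DF = P = 1979/2500 ≈ 0.791600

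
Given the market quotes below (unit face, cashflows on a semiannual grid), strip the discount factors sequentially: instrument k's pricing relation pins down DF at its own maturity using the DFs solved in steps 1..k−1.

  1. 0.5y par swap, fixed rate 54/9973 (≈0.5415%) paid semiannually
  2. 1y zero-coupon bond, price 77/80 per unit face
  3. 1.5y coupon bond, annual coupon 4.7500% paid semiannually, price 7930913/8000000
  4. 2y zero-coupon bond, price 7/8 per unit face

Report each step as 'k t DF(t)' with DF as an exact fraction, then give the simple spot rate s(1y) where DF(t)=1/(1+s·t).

step 1 [0.5y] swap r/2=27/9973: DF=(1 − 27/9973·(0))/(1+27/9973) = 9973/10000 ≈ 0.997300
step 2 [1y] zero: DF = P = 77/80 ≈ 0.962500
step 3 [1.5y] bond c/2=19/800: DF=(7930913/8000000 − 19/800·(0.997300+0.962500))/(1+19/800) = 9229/10000 ≈ 0.922900
step 4 [2y] zero: DF = P = 7/8 ≈ 0.875000

1 1/2 9973/10000
2 1 77/80
3 3/2 9229/10000
4 2 7/8
s(1y) = (1/(77/80) − 1)/(1) = 3/77 ≈ 3.8961%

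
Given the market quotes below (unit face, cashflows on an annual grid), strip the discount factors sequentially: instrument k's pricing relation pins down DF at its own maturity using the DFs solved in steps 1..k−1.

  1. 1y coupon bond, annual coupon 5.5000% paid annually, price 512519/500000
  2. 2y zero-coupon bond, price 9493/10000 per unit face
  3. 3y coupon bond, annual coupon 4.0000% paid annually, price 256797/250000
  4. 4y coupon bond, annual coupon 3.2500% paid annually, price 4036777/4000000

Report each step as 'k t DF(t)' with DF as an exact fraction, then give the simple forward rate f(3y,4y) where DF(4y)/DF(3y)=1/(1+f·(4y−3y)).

1 1 2429/2500
2 2 9493/10000
3 3 4569/5000
4 4 4441/5000
f(3y,4y) = ((4569/5000)/(4441/5000) − 1)/(1) = 128/4441 ≈ 2.8822%

step 1 [1y] bond c/1=11/200: DF=(512519/500000 − 11/200·(0))/(1+11/200) = 2429/2500 ≈ 0.971600
step 2 [2y] zero: DF = P = 9493/10000 ≈ 0.949300
step 3 [3y] bond c/1=1/25: DF=(256797/250000 − 1/25·(0.971600+0.949300))/(1+1/25) = 4569/5000 ≈ 0.913800
step 4 [4y] bond c/1=13/400: DF=(4036777/4000000 − 13/400·(0.971600+0.949300+0.913800))/(1+13/400) = 4441/5000 ≈ 0.888200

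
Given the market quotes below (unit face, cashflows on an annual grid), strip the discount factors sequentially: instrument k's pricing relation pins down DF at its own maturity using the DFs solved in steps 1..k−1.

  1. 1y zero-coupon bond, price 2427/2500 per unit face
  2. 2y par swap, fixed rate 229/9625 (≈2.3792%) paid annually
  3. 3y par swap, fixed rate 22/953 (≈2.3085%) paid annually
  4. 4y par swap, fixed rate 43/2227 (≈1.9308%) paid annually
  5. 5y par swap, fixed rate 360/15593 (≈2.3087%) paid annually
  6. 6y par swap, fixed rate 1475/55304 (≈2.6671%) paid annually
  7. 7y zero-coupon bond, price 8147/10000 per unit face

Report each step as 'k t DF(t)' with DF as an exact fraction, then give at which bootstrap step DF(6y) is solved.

1 1 2427/2500
2 2 4771/5000
3 3 467/500
4 4 9269/10000
5 5 223/250
6 6 341/400
7 7 8147/10000
DF(6y) is solved at step 6

step 1 [1y] zero: DF = P = 2427/2500 ≈ 0.970800
step 2 [2y] swap r/1=229/9625: DF=(1 − 229/9625·(0.970800))/(1+229/9625) = 4771/5000 ≈ 0.954200
step 3 [3y] swap r/1=22/953: DF=(1 − 22/953·(0.970800+0.954200))/(1+22/953) = 467/500 ≈ 0.934000
step 4 [4y] swap r/1=43/2227: DF=(1 − 43/2227·(0.970800+0.954200+0.934000))/(1+43/2227) = 9269/10000 ≈ 0.926900
step 5 [5y] swap r/1=360/15593: DF=(1 − 360/15593·(0.970800+0.954200+0.934000+0.926900))/(1+360/15593) = 223/250 ≈ 0.892000
step 6 [6y] swap r/1=1475/55304: DF=(1 − 1475/55304·(0.970800+0.954200+0.934000+0.926900+0.892000))/(1+1475/55304) = 341/400 ≈ 0.852500
step 7 [7y] zero: DF = P = 8147/10000 ≈ 0.814700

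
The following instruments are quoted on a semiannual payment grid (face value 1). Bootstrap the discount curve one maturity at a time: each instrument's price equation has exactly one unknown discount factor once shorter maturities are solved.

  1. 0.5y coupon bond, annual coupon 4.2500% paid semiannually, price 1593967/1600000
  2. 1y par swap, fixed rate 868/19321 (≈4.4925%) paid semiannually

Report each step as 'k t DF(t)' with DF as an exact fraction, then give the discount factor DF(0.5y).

1 1/2 1951/2000
2 1 4783/5000
DF(0.5y) = 1951/2000 ≈ 0.975500

step 1 [0.5y] bond c/2=17/800: DF=(1593967/1600000 − 17/800·(0))/(1+17/800) = 1951/2000 ≈ 0.975500
step 2 [1y] swap r/2=434/19321: DF=(1 − 434/19321·(0.975500))/(1+434/19321) = 4783/5000 ≈ 0.956600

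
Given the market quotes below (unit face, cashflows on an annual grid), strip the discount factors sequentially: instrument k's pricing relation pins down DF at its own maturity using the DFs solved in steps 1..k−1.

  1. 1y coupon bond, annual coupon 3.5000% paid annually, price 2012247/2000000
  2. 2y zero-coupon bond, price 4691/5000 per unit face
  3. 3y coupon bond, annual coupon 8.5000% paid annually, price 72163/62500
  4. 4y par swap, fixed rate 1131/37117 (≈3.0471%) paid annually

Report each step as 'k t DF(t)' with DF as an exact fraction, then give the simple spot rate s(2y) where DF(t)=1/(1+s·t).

1 1 9721/10000
2 2 4691/5000
3 3 1829/2000
4 4 8869/10000
s(2y) = (1/(4691/5000) − 1)/(2) = 309/9382 ≈ 3.2935%

step 1 [1y] bond c/1=7/200: DF=(2012247/2000000 − 7/200·(0))/(1+7/200) = 9721/10000 ≈ 0.972100
step 2 [2y] zero: DF = P = 4691/5000 ≈ 0.938200
step 3 [3y] bond c/1=17/200: DF=(72163/62500 − 17/200·(0.972100+0.938200))/(1+17/200) = 1829/2000 ≈ 0.914500
step 4 [4y] swap r/1=1131/37117: DF=(1 − 1131/37117·(0.972100+0.938200+0.914500))/(1+1131/37117) = 8869/10000 ≈ 0.886900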